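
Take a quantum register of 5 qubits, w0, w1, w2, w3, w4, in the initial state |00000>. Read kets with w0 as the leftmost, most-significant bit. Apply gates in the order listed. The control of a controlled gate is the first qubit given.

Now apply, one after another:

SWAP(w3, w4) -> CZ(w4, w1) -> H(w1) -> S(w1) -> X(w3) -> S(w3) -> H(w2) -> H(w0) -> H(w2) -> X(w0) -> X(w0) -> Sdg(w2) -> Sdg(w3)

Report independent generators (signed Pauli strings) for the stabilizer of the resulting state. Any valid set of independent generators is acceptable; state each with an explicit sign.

The final state is stabilized by the group generated by +XIIII, +IYIII, +IIZII, -IIIZI, +IIIIZ; other independent generating sets are equally valid. Key observation: gates 10-11 undo each other exactly, leaving only the rest of the circuit to track.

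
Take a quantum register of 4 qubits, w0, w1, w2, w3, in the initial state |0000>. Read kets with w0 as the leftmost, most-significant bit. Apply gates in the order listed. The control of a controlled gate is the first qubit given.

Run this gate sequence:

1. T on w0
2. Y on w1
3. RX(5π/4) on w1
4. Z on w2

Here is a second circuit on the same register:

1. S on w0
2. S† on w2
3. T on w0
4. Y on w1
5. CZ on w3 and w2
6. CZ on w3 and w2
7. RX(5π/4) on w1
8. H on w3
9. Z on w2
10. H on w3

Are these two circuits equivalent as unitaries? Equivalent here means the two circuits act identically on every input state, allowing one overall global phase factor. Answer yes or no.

No — the two circuits implement different unitaries, even allowing a global phase.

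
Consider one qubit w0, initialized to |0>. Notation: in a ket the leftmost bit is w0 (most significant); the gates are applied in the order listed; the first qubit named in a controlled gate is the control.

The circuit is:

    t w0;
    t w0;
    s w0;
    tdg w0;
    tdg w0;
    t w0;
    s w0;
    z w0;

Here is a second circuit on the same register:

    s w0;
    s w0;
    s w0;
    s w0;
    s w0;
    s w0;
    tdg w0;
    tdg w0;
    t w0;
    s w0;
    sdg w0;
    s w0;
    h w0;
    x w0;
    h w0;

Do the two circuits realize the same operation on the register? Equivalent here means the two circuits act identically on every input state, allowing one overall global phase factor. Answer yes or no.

Yes — the two circuits implement the same unitary up to a global phase.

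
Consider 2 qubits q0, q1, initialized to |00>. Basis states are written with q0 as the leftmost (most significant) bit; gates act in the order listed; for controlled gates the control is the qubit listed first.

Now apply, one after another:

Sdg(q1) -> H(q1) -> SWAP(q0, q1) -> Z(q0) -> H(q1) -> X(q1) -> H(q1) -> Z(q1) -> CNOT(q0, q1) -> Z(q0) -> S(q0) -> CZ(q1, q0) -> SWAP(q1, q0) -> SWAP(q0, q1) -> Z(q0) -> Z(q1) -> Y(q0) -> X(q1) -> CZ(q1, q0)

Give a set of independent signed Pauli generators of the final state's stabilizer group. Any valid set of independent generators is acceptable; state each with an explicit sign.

The final state is stabilized by the group generated by +XY, +ZZ; other independent generating sets are equally valid. Key observation: gates 5-8 undo each other exactly, leaving only the rest of the circuit to track.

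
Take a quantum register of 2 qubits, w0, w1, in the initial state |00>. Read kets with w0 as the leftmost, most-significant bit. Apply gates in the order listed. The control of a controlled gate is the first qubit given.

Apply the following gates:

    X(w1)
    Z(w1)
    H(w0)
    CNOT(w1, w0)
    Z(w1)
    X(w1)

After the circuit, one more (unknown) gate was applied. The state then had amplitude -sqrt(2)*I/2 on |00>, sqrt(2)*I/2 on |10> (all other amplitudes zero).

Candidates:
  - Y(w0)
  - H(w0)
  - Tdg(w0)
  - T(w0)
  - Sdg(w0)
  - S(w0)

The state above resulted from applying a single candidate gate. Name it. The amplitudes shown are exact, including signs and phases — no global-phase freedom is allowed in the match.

The applied gate was Y(w0).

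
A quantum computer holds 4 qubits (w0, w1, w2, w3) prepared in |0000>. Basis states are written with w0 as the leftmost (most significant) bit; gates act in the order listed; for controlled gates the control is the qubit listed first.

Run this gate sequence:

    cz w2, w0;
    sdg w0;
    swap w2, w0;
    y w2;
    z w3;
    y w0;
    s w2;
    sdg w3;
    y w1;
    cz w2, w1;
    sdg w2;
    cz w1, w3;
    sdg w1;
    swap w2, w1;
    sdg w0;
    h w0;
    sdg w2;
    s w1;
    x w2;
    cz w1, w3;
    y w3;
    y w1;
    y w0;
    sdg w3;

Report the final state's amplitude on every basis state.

The resulting statevector has amplitude -sqrt(2)*I/2 on |0001>, -sqrt(2)*I/2 on |1001>, and 0 on every other basis state.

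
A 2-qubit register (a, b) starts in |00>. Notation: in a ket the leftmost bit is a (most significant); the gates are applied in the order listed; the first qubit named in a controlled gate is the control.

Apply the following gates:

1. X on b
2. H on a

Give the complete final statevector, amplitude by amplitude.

The resulting statevector has amplitude 0 on |00>, sqrt(2)/2 on |01>, 0 on |10>, sqrt(2)/2 on |11>.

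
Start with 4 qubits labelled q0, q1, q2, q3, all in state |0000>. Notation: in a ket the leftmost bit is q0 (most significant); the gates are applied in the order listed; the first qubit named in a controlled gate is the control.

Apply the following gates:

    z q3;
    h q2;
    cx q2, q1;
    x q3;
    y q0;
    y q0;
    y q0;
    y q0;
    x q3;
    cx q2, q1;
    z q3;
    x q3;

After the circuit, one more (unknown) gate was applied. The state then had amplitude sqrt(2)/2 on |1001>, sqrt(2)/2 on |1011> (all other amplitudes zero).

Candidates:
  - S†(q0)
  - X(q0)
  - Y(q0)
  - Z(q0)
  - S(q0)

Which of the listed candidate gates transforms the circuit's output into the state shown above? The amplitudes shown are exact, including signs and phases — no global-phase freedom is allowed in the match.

The unique candidate consistent with the amplitudes is X(q0).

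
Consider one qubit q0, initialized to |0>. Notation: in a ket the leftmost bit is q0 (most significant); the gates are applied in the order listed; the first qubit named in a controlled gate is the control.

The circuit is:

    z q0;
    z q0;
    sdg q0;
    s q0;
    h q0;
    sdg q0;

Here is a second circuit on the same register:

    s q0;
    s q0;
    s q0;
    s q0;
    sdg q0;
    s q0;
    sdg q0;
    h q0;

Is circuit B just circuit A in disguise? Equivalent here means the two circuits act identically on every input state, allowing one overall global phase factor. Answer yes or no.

No, they are not equivalent — no single phase factor reconciles the two unitaries.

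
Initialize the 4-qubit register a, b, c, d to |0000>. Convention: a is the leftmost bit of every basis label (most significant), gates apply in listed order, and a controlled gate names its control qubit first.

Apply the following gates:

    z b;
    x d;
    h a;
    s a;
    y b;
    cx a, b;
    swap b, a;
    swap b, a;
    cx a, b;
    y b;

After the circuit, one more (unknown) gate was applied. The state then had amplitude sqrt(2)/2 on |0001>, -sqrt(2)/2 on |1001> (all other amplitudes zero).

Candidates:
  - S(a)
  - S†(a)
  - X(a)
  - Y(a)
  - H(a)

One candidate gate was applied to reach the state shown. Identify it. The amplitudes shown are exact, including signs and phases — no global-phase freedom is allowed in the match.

It was S(a) that produced the state shown.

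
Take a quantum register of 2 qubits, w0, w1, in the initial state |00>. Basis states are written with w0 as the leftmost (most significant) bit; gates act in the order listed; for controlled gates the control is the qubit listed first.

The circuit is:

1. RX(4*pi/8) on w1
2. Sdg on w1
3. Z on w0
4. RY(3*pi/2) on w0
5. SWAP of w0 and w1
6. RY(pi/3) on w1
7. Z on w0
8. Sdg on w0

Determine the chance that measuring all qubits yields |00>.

Outcome |00> occurs with probability sqrt(3)/8 + 1/4.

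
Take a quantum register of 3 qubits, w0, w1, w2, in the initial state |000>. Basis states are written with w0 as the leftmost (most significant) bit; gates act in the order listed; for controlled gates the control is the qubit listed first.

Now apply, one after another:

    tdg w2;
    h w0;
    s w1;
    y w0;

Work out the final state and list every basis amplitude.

After the circuit, the state carries amplitude -sqrt(2)*I/2 on |000>, sqrt(2)*I/2 on |100>, and 0 on every other basis state.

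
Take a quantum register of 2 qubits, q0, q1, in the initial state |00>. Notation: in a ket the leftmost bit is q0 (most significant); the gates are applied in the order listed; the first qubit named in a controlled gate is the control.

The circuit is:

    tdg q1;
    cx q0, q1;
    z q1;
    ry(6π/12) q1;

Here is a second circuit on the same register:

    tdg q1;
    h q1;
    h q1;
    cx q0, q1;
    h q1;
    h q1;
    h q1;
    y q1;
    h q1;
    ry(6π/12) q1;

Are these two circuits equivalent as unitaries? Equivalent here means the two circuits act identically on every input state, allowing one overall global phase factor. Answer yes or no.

No: there is an input state on which the two circuits produce genuinely different outputs (not merely differing by a phase).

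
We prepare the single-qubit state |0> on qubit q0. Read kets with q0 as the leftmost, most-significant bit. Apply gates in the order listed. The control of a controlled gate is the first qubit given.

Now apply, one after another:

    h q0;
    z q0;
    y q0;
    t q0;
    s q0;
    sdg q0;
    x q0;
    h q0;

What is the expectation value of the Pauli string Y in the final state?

The expectation value of Y is sqrt(2)/2.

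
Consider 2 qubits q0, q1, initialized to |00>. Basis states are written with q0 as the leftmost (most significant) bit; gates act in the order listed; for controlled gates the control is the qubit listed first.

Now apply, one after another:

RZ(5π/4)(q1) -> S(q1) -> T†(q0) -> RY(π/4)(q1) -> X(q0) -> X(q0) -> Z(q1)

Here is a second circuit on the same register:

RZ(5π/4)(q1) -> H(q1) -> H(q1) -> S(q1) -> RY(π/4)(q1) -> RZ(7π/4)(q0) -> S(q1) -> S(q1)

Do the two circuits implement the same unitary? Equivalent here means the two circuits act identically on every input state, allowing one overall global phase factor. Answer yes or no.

Yes: on every input state the two circuits agree up to one overall phase factor.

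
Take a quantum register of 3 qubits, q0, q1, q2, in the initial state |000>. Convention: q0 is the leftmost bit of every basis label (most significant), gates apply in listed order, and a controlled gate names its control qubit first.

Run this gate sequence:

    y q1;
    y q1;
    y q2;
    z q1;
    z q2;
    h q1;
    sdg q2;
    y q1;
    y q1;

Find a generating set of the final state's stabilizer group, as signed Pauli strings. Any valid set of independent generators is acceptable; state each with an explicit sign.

One valid set of independent stabilizer generators is +IXI, +ZII, -IIZ (any independent generating set of the same group is equally correct).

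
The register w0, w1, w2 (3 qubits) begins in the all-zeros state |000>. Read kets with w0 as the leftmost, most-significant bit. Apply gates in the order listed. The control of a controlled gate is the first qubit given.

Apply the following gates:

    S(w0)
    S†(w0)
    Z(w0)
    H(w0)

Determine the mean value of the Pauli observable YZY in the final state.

In the final state, YZY has expectation 0.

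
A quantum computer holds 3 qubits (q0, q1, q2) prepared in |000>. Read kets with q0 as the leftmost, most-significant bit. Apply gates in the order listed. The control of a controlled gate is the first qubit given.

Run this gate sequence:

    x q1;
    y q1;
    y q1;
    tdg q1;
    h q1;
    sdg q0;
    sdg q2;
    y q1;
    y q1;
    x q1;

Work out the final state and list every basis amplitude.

After the circuit, the state carries amplitude sqrt(2)*exp(3*I*pi/4)/2 on |000>, -sqrt(2)*exp(3*I*pi/4)/2 on |010>, and 0 on every other basis state.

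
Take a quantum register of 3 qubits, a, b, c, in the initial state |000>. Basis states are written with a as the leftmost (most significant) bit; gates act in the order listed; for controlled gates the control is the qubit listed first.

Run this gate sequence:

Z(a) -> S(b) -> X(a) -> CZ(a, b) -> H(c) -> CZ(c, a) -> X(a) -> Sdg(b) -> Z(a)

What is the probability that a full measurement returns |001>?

A full measurement returns |001> with probability 1/2.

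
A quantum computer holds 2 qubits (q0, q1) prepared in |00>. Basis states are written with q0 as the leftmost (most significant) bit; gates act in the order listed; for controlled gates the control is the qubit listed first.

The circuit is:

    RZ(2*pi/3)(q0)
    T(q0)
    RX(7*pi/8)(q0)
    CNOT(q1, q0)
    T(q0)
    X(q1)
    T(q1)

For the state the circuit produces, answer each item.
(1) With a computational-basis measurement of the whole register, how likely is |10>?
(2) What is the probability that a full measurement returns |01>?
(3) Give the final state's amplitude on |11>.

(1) A full measurement returns |10> with probability 0.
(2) The probability of measuring |01> is cos(7*pi/16)**2.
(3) The final state's coefficient on |11> equals -exp(2*I*pi/3)*cos(pi/16).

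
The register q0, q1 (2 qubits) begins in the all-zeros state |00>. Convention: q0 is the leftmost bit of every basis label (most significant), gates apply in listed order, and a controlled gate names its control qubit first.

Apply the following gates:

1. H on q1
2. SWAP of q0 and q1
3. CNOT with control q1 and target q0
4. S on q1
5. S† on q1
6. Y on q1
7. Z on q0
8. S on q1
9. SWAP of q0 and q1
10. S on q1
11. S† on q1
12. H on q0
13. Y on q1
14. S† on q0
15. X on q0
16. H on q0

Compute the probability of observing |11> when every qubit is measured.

A full measurement returns |11> with probability 1/4.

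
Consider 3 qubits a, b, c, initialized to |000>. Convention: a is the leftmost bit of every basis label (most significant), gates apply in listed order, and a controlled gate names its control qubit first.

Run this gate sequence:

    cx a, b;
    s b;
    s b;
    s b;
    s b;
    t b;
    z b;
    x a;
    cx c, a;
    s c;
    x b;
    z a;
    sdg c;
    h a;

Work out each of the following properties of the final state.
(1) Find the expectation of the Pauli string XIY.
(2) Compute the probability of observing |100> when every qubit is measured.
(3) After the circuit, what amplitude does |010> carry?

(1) The expectation value of XIY is 0. Key observation: gates 2-5 undo each other exactly, leaving only the rest of the circuit to track.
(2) The probability of measuring |100> is 0.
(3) |010> carries amplitude -sqrt(2)/2 in the final state.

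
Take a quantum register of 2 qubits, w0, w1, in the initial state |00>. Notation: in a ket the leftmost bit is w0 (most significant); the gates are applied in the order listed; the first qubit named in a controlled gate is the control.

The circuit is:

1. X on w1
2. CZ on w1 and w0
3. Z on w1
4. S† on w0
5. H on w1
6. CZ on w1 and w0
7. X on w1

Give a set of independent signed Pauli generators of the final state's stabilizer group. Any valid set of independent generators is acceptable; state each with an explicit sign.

The stabilizer group can be generated by -IX, +ZI, among other valid generating sets.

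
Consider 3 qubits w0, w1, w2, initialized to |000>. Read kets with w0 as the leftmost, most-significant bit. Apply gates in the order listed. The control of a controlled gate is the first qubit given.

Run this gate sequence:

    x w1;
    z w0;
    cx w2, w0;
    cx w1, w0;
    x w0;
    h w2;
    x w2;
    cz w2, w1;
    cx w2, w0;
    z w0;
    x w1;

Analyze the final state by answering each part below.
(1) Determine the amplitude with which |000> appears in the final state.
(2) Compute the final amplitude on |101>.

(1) The amplitude on |000> is sqrt(2)/2.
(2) The amplitude on |101> is sqrt(2)/2.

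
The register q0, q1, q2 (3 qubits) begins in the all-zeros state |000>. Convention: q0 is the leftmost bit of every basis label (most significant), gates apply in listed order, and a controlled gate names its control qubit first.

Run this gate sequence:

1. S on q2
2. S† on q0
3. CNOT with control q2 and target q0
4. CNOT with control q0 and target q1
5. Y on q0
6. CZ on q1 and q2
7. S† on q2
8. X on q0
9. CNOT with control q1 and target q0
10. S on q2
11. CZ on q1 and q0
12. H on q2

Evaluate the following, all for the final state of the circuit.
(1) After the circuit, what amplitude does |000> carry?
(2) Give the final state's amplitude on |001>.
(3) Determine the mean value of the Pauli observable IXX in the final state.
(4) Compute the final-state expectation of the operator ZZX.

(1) The amplitude on |000> is sqrt(2)*I/2.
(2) The amplitude on |001> is sqrt(2)*I/2.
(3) The expectation value of IXX is 0.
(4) The observable ZZX averages to 1.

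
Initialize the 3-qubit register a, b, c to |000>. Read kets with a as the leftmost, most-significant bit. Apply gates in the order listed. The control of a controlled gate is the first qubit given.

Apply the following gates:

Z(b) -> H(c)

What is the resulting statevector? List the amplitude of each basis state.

After the circuit, the state carries amplitude sqrt(2)/2 on |000>, sqrt(2)/2 on |001>, and 0 on every other basis state.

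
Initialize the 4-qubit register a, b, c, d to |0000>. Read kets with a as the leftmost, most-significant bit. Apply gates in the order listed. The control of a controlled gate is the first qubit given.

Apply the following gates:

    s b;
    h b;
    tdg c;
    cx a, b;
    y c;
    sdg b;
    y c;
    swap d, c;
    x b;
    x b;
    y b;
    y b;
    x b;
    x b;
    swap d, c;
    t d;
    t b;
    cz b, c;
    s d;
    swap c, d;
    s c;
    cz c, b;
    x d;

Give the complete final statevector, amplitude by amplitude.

The resulting statevector has amplitude sqrt(2)/2 on |0001>, -sqrt(2)*exp(3*I*pi/4)/2 on |0101>, and 0 on every other basis state. Key observation: the block from step 8 through step 15 cancels to the identity and can be dropped.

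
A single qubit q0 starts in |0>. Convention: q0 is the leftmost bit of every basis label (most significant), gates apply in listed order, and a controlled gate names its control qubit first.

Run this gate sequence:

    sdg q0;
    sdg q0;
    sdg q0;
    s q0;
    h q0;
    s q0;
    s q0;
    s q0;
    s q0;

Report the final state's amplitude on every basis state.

The resulting statevector has amplitude sqrt(2)/2 on |0>, sqrt(2)/2 on |1>.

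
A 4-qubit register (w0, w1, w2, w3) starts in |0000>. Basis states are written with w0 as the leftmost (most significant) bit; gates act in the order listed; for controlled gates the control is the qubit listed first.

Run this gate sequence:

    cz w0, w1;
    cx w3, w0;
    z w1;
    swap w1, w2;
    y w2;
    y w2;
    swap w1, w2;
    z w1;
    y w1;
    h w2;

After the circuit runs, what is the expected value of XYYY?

In the final state, XYYY has expectation 0. Key observation: steps 3-8 multiply out to the identity, so the circuit reduces to the remaining gates.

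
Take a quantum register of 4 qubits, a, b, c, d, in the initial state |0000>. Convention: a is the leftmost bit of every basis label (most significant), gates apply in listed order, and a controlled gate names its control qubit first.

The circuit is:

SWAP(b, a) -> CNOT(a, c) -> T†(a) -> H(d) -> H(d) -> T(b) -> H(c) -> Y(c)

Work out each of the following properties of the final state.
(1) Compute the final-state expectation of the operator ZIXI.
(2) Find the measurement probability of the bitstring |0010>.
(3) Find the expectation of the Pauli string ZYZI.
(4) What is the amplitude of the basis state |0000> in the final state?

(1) The observable ZIXI averages to -1. Key observation: gates 4-5 undo each other exactly, leaving only the rest of the circuit to track.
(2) The probability of measuring |0010> is 1/2.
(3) In the final state, ZYZI has expectation 0.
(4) |0000> carries amplitude -sqrt(2)*I/2 in the final state.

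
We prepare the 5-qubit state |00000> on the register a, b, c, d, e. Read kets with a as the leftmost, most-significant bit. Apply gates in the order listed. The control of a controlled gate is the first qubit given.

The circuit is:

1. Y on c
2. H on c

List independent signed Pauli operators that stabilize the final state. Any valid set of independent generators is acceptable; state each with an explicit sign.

The stabilizer group can be generated by -IIXII, +ZIIII, +IZIII, +IIIZI, +IIIIZ, among other valid generating sets.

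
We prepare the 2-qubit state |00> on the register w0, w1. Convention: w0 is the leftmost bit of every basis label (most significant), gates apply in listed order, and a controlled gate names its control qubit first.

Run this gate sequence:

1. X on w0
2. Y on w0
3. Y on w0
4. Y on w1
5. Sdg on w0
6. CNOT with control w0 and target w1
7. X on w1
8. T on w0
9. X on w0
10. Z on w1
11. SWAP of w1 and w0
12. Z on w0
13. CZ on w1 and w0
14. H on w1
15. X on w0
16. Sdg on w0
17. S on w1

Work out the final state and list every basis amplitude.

The final amplitudes are sqrt(2)*exp(I*pi/4)/2 on |00>, sqrt(2)*exp(3*I*pi/4)/2 on |01>, 0 on |10>, 0 on |11>.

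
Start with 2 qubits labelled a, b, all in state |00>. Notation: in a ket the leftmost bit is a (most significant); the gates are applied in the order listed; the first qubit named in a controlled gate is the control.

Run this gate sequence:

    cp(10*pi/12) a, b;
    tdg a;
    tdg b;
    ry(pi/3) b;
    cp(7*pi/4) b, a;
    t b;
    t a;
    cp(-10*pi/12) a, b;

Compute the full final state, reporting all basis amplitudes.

The final amplitudes are sqrt(3)/2 on |00>, exp(I*pi/4)/2 on |01>, 0 on |10>, 0 on |11>.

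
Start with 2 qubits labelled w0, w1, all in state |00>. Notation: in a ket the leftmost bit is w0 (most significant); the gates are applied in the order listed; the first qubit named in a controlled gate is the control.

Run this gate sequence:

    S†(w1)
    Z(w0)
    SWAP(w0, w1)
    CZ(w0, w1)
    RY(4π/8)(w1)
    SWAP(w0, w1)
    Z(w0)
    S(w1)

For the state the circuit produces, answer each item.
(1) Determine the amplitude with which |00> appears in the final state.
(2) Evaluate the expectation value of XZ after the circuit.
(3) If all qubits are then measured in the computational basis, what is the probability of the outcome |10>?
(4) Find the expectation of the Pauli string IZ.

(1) The final state's coefficient on |00> equals sqrt(2)/2.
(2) In the final state, XZ has expectation -1.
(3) A full measurement returns |10> with probability 1/2.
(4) The observable IZ averages to 1.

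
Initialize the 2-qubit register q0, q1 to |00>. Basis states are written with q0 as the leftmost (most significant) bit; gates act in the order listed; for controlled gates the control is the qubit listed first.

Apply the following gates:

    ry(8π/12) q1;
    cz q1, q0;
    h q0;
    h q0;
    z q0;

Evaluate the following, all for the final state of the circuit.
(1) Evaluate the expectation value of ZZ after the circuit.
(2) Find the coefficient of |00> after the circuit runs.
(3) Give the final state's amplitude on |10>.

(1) The expectation value of ZZ is -1/2. Key observation: gates 3-4 undo each other exactly, leaving only the rest of the circuit to track.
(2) |00> carries amplitude 1/2 in the final state.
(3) The final state's coefficient on |10> equals 0.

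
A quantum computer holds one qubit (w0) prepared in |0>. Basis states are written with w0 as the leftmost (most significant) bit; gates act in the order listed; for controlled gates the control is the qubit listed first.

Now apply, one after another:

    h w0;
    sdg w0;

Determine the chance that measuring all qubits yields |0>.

A full measurement returns |0> with probability 1/2.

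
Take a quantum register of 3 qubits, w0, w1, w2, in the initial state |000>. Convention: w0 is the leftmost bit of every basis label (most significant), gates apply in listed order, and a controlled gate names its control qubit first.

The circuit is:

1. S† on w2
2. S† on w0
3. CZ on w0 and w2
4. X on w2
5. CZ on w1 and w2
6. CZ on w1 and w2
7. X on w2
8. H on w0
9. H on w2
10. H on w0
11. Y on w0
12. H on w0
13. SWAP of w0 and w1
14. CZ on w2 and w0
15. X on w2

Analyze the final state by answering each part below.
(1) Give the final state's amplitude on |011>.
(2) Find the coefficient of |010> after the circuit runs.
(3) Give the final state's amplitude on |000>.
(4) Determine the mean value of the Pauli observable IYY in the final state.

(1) The final state's coefficient on |011> equals -I/2.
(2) |010> carries amplitude -I/2 in the final state.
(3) The final state's coefficient on |000> equals I/2.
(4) In the final state, IYY has expectation 0.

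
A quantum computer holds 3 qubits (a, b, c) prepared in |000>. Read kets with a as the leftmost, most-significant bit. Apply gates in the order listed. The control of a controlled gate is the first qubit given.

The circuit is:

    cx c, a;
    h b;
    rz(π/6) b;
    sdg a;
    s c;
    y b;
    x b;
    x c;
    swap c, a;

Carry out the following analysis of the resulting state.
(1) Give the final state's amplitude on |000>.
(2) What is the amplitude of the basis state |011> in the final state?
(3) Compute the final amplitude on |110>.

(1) |000> carries amplitude 0 in the final state.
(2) The final state's coefficient on |011> equals 0.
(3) |110> carries amplitude -sqrt(2)*exp(7*I*pi/12)/2 in the final state.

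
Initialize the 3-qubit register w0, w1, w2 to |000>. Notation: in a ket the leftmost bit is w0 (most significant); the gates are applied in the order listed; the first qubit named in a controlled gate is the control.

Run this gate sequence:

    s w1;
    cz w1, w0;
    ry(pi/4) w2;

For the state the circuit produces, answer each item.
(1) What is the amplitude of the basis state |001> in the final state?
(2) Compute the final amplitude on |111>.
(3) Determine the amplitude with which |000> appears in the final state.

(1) The amplitude on |001> is sqrt(2 - sqrt(2))/2.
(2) |111> carries amplitude 0 in the final state.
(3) The amplitude on |000> is sqrt(sqrt(2) + 2)/2.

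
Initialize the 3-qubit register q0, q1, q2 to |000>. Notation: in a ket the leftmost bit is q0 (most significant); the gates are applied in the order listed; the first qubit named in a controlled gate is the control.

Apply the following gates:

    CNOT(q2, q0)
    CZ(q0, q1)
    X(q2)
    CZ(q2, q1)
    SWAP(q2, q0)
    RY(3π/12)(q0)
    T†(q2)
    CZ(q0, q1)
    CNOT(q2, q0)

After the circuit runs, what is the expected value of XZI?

The observable XZI averages to -sqrt(2)/2.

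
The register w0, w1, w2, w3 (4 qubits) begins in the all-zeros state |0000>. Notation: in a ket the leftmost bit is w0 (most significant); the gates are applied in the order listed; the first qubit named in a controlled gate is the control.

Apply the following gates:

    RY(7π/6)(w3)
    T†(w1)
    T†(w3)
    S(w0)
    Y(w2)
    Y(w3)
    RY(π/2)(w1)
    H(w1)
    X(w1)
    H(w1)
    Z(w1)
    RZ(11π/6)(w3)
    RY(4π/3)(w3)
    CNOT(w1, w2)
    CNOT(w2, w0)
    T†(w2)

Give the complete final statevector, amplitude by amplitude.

After the circuit, the state carries amplitude -sqrt(3)*exp(5*I*pi/6)/8 - 3*exp(11*I*pi/12)/8 - exp(5*I*pi/6)/8 + sqrt(3)*exp(11*I*pi/12)/8 on |0100>, -sqrt(3)*exp(11*I*pi/12)/8 + exp(11*I*pi/12)/8 + sqrt(3)*exp(5*I*pi/6)/8 + 3*exp(5*I*pi/6)/8 on |0101>, -3*exp(2*I*pi/3)/8 - sqrt(3)*exp(7*I*pi/12)/8 - exp(7*I*pi/12)/8 + sqrt(3)*exp(2*I*pi/3)/8 on |1010>, -sqrt(3)*exp(2*I*pi/3)/8 + exp(2*I*pi/3)/8 + sqrt(3)*exp(7*I*pi/12)/8 + 3*exp(7*I*pi/12)/8 on |1011>, and 0 on every other basis state.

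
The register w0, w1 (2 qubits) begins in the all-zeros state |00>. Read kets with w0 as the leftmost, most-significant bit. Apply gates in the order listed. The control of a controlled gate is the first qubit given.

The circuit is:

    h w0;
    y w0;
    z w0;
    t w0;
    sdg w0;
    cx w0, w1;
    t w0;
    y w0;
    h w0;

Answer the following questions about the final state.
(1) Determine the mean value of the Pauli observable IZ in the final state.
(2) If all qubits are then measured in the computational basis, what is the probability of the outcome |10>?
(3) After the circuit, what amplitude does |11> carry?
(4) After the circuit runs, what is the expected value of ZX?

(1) In the final state, IZ has expectation 0.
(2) The probability of measuring |10> is 1/4.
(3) The amplitude on |11> is -1/2.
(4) The expectation value of ZX is -1.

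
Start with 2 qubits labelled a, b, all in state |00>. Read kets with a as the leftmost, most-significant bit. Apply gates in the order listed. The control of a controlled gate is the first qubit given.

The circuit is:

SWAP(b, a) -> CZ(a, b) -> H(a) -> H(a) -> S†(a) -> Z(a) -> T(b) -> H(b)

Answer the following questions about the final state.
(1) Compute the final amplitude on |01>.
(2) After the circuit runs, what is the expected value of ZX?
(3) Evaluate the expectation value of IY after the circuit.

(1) The amplitude on |01> is sqrt(2)/2.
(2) The observable ZX averages to 1.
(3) The observable IY averages to 0.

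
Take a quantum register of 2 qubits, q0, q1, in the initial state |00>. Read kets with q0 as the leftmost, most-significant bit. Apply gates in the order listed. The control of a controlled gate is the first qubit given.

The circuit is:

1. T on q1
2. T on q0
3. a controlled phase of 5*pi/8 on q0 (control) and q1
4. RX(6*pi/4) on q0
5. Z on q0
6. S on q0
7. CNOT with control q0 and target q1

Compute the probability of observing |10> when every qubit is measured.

A full measurement returns |10> with probability 0.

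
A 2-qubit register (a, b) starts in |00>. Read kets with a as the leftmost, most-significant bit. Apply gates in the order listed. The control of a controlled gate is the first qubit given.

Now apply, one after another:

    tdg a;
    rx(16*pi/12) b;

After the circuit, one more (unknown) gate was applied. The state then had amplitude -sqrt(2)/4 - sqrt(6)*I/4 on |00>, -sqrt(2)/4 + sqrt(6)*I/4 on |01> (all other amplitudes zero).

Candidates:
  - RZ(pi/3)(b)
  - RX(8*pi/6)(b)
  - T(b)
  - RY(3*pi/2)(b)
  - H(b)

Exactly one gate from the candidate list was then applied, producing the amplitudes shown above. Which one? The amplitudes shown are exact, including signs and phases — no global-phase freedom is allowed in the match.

The applied gate was H(b).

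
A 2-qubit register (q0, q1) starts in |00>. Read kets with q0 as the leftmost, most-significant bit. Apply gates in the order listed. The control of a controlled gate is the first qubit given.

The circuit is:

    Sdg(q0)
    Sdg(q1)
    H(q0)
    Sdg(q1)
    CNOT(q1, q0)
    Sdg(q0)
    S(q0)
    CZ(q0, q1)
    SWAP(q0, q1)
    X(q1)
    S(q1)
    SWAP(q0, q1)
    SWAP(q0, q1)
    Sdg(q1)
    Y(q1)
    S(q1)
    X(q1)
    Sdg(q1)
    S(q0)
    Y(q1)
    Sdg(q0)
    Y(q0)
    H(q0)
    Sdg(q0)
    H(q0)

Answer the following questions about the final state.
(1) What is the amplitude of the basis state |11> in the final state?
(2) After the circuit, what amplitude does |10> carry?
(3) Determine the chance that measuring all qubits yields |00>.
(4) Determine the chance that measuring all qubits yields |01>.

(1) The final state's coefficient on |11> equals sqrt(2)*(1 - I)/4. Key observation: steps 12-13 multiply out to the identity, so the circuit reduces to the remaining gates.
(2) The final state's coefficient on |10> equals sqrt(2)*(-1 + I)/4.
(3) The probability of measuring |00> is 1/4.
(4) The probability of measuring |01> is 1/4.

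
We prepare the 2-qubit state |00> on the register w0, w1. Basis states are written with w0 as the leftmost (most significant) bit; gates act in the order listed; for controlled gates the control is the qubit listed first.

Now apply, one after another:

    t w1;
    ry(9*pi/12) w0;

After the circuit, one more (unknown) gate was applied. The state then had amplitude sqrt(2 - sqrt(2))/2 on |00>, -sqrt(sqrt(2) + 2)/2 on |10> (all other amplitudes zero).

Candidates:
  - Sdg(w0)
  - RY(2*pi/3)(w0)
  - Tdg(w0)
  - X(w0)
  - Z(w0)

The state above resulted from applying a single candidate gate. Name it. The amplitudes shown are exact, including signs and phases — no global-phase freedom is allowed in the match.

It was Z(w0) that produced the state shown.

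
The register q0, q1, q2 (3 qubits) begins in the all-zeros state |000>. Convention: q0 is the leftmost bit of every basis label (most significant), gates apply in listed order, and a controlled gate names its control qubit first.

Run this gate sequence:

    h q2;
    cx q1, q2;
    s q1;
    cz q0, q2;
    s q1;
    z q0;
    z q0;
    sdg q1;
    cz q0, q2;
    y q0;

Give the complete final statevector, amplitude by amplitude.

After the circuit, the state carries amplitude sqrt(2)*I/2 on |100>, sqrt(2)*I/2 on |101>, and 0 on every other basis state.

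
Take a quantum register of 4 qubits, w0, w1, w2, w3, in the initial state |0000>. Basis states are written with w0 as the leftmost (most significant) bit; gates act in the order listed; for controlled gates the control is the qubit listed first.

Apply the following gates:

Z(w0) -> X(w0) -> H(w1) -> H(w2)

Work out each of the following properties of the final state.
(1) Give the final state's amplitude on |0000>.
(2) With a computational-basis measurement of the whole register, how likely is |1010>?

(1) |0000> carries amplitude 0 in the final state.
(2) The probability of measuring |1010> is 1/4.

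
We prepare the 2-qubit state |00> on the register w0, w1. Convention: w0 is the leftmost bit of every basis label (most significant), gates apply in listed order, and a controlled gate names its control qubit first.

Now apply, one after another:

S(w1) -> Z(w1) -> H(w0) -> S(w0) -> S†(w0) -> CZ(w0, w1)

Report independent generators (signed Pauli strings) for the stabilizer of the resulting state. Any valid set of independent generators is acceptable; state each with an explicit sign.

The stabilizer group can be generated by +XI, +IZ, among other valid generating sets.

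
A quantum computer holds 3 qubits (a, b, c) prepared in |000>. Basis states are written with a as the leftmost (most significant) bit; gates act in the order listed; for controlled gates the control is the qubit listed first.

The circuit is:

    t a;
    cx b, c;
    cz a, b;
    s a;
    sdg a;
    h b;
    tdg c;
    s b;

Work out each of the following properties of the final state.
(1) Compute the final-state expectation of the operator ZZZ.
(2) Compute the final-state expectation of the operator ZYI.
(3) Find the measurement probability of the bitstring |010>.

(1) In the final state, ZZZ has expectation 0. Key observation: steps 4-5 multiply out to the identity, so the circuit reduces to the remaining gates.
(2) The observable ZYI averages to 1.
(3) Outcome |010> occurs with probability 1/2.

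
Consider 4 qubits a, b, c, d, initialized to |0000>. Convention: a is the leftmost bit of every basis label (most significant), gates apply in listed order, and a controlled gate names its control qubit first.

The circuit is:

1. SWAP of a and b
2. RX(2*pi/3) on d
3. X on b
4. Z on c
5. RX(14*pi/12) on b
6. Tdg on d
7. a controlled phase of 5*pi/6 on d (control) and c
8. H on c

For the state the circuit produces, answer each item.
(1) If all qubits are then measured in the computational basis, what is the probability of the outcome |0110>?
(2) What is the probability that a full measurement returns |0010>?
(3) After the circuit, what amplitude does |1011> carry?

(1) The probability of measuring |0110> is 1/16 - sqrt(3)/32.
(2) A full measurement returns |0010> with probability sqrt(3)/32 + 1/16.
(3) The amplitude on |1011> is 0.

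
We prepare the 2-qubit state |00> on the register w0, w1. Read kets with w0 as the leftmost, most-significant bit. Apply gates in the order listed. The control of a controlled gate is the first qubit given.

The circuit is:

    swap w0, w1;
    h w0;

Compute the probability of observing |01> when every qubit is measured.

The probability of measuring |01> is 0.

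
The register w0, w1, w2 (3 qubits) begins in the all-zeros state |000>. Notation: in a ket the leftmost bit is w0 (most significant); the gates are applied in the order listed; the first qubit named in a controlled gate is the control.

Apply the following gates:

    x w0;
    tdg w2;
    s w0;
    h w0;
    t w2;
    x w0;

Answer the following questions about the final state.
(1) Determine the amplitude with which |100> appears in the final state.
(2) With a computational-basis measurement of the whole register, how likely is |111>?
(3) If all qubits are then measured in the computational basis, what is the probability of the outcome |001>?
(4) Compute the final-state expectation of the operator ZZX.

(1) The final state's coefficient on |100> equals sqrt(2)*I/2.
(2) Outcome |111> occurs with probability 0.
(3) Outcome |001> occurs with probability 0.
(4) In the final state, ZZX has expectation 0.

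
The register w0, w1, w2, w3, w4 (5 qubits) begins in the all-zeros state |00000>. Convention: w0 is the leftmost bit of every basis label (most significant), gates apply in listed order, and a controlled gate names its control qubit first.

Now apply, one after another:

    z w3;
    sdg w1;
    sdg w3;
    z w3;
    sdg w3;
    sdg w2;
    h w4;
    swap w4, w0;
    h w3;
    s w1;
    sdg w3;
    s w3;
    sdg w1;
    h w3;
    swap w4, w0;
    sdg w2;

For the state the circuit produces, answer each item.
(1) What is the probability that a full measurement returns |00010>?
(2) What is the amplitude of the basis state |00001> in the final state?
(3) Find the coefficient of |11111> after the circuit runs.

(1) The probability of measuring |00010> is 0. Key observation: steps 8-15 multiply out to the identity, so the circuit reduces to the remaining gates.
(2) |00001> carries amplitude sqrt(2)/2 in the final state.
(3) |11111> carries amplitude 0 in the final state.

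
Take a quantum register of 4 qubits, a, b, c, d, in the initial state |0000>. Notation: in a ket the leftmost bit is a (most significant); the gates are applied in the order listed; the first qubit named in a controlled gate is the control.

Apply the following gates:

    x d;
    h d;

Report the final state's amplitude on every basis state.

The resulting statevector has amplitude sqrt(2)/2 on |0000>, -sqrt(2)/2 on |0001>, and 0 on every other basis state.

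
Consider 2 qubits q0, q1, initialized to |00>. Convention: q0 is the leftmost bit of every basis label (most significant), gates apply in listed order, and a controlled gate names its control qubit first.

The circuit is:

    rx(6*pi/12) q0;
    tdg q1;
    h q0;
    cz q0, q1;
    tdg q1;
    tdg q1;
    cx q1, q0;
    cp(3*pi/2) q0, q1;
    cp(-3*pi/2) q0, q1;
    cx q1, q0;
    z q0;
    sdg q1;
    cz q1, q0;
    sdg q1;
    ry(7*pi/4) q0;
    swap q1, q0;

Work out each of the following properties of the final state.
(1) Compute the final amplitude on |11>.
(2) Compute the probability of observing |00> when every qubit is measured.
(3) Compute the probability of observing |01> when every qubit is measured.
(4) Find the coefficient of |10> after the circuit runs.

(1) The final state's coefficient on |11> equals 0.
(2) A full measurement returns |00> with probability 1/2.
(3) Outcome |01> occurs with probability 1/2.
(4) |10> carries amplitude 0 in the final state.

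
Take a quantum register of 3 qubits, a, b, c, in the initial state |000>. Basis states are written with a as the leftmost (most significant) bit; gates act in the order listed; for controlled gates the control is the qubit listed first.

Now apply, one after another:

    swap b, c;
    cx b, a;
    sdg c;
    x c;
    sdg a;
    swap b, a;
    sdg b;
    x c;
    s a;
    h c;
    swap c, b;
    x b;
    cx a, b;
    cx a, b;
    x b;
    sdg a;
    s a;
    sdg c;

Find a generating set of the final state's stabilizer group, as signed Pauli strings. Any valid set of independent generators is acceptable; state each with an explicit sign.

One valid set of independent stabilizer generators is +IXI, +ZII, +IIZ (any independent generating set of the same group is equally correct). Key observation: gates 12-15 undo each other exactly, leaving only the rest of the circuit to track.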